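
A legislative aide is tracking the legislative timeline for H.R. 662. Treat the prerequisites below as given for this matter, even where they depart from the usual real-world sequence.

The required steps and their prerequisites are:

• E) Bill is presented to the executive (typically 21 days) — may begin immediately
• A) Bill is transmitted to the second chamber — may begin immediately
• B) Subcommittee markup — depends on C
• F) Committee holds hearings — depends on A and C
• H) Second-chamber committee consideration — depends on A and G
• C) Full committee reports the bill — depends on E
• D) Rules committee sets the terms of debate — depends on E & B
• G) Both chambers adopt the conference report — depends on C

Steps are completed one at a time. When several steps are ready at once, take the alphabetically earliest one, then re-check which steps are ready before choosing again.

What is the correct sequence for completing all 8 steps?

A → E → C → B → D → F → G → H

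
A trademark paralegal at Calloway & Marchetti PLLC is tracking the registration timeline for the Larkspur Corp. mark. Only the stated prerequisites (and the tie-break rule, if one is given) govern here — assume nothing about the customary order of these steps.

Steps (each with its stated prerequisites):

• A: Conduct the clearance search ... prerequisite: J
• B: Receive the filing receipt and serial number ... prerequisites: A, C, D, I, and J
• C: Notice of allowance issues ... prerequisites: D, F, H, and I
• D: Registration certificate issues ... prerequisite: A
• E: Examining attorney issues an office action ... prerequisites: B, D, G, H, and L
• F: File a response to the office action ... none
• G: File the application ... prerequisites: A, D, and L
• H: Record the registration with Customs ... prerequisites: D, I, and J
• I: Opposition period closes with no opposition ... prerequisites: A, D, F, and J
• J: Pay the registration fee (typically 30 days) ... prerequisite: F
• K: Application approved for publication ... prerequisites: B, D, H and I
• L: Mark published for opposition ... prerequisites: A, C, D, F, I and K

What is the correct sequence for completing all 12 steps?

F, J, A, D, I, H, C, B, K, L, G, E

F is the only step with nothing outstanding, so it goes first.
J needed F, now all done → J.
Next only A has its prerequisites met → A.
D needed A, now all done → D.
I needed A, D, F and J, now all done → I.
That leaves H as the only ready step → H.
C needed D, F, H and I, now all done → C.
B is the only step now ready → B.
K is the only step now ready → K.
L needed A, C, D, F, I and K, now all done → L.
G needed A, D and L, now all done → G.
E needed B, D, G, H and L, now all done → E.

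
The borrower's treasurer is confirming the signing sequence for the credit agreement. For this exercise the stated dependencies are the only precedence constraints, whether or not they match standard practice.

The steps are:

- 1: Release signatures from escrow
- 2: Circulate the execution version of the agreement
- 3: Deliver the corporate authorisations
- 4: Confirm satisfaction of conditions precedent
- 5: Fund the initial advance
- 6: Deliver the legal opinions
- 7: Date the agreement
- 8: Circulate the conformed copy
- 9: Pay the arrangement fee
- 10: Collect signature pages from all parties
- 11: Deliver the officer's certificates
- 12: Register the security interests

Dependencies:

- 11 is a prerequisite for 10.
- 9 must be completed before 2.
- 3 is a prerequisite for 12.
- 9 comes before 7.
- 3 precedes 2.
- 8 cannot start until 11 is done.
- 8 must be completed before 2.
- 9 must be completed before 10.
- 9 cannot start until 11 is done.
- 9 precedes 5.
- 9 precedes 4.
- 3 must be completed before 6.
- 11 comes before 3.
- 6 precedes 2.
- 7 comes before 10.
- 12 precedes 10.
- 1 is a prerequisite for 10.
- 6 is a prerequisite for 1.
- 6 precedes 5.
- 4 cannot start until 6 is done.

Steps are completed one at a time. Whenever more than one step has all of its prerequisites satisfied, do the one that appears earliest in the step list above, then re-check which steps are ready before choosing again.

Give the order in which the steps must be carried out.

11 has no prerequisites → 11 first.
Ready: 3, 8 and 9. 3 is listed earlier → 3.
6 and 12 now also ready, so the ready set is {6, 8, 9, 12}; 6 is listed earlier → 6.
1 now also ready, so the ready set is {1, 8, 9, 12}; 1 is listed earlier → 1.
Ready: 8, 9 and 12. 8 is listed earlier → 8.
Ready: 9 and 12. 9 is listed earlier → 9.
Ready: 2, 4, 5, 7 and 12. 2 is listed earlier → 2.
Ready: 4, 5, 7 and 12. 4 is listed earlier → 4.
Ready: 5, 7 and 12. 5 is listed earlier → 5.
Now 7 and 12 have their prerequisites met. 7 is listed earlier, so 7 next.
Next only 12 has its prerequisites met → 12.
10 is the only step now ready → 10.

11, 3, 6, 1, 8, 9, 2, 4, 5, 7, 12, 10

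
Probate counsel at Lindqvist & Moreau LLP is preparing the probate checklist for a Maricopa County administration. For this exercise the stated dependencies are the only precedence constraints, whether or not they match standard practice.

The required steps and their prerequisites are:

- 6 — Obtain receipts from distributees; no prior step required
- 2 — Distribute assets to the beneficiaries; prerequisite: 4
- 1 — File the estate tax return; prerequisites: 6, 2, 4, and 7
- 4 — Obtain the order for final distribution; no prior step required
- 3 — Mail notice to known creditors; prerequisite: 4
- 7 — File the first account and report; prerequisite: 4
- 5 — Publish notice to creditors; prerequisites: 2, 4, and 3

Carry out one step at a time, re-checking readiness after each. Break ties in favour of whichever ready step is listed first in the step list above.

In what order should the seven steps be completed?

6 4 2 3 7 1 5

Nothing is required for 6 and 4. 6 is listed earlier → 6 first.
Next only 4 has its prerequisites met → 4.
Ready: 2, 3 and 7. 2 is listed earlier → 2.
Now 3 and 7 have their prerequisites met. 3 is listed earlier, so 3 next.
Ready: 7 and 5. 7 is listed earlier → 7.
Now 1 and 5 have their prerequisites met. 1 is listed earlier, so 1 next.
5 is the only step now ready → 5.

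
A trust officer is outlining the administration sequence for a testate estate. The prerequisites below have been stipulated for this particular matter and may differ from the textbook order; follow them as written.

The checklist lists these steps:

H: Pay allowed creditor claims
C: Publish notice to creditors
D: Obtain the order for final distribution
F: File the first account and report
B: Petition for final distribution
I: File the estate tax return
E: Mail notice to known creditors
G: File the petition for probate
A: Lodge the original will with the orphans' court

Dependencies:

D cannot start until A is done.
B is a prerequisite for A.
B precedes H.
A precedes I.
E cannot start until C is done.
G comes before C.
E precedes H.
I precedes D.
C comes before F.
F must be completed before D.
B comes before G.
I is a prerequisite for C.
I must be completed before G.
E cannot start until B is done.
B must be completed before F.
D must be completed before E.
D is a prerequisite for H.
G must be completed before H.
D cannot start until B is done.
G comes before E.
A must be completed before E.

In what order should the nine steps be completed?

B A I G C F D E H

B is the only step with nothing outstanding, so it goes first.
Next only A has its prerequisites met → A.
I needed A, now all done → I.
G is the only step now ready → G.
C needed I and G, now all done → C.
Next only F has its prerequisites met → F.
D needed F, B, I and A, now all done → D.
Next only E has its prerequisites met → E.
That leaves H as the only ready step → H.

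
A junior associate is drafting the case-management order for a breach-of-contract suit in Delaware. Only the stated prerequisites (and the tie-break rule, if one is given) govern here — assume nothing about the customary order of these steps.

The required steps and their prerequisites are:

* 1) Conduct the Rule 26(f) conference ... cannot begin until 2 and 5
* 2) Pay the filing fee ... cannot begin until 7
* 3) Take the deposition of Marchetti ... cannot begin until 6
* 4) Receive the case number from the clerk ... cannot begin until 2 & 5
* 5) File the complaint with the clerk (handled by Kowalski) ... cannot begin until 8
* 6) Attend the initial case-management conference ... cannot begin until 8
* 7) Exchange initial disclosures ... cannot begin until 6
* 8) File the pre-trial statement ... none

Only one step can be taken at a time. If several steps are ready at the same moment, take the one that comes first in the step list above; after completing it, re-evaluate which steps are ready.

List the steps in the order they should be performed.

8, 5, 6, 3, 7, 2, 1, 4

8 has no prerequisites → 8 first.
5 and 6 are both available; 5 is listed earlier → 5.
That leaves 6 as the only ready step → 6.
Ready: 3 and 7. 3 is listed earlier → 3.
7 needed 6, now all done → 7.
2 needed 7, now all done → 2.
1 and 4 are both available; 1 is listed earlier → 1.
4 needed 2 and 5, now all done → 4.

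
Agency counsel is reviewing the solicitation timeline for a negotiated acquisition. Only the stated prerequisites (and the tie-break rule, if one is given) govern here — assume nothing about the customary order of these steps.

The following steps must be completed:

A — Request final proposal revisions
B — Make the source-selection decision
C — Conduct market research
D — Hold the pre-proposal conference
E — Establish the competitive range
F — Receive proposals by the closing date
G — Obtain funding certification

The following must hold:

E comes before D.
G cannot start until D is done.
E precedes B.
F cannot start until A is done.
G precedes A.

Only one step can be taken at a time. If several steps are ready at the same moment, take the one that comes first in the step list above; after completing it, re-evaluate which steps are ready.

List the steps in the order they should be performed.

C and E have no prerequisites; C is listed earlier, so C is first.
Next only E has its prerequisites met → E.
Ready: B and D. B is listed earlier → B.
Next only D has its prerequisites met → D.
Next only G has its prerequisites met → G.
A needed G, now all done → A.
F needed A, now all done → F.

C, E, B, D, G, A, F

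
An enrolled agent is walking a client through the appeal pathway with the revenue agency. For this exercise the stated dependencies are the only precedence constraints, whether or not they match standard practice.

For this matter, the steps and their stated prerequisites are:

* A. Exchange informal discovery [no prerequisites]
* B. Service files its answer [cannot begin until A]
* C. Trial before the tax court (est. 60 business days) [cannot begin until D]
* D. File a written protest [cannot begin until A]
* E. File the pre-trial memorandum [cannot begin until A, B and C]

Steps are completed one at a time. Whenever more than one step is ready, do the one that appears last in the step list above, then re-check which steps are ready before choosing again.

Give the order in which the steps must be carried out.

A → D → C → B → E

A is the only step with nothing outstanding, so it goes first.
Now D and B have their prerequisites met. D is listed later, so D next.
C and B are both available; C is listed later → C.
B is the only step now ready → B.
That leaves E as the only ready step → E.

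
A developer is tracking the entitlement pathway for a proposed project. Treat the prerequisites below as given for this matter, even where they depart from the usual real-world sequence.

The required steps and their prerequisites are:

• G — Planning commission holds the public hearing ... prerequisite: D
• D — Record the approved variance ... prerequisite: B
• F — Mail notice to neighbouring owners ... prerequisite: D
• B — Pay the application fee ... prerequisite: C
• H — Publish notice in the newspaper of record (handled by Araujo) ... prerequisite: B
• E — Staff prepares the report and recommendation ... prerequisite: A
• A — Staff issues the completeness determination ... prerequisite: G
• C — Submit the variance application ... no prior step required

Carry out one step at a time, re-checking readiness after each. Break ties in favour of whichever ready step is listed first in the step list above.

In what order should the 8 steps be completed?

C, B, D, G, F, H, A, E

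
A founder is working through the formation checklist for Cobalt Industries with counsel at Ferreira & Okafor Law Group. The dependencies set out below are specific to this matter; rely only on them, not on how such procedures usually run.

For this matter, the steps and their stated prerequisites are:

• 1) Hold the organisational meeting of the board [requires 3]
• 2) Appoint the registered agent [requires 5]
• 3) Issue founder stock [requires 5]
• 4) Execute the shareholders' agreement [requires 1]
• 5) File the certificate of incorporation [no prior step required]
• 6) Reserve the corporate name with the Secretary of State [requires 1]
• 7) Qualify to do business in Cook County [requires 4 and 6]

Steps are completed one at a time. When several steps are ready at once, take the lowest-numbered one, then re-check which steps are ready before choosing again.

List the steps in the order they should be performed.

5 is the only step with nothing outstanding, so it goes first.
Ready: 2 and 3. 2 has the earlier label → 2.
That leaves 3 as the only ready step → 3.
1 needed 3, now all done → 1.
Now 4 and 6 have their prerequisites met. 4 has the earlier label, so 4 next.
6 needed 1, now all done → 6.
Next only 7 has its prerequisites met → 7.

5, 2, 3, 1, 4, 6, 7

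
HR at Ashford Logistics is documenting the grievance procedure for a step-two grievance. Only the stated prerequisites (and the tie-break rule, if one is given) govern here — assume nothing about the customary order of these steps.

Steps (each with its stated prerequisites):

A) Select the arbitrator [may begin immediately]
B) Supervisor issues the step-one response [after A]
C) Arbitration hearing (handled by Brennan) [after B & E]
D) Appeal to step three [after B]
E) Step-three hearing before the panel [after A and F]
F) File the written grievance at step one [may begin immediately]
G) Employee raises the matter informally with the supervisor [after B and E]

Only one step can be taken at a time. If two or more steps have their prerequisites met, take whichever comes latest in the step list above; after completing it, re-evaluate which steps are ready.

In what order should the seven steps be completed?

F and A have no prerequisites; F is listed later, so F is first.
A is the only step now ready → A.
E and B are both available; E is listed later → E.
That leaves B as the only ready step → B.
Ready: G, D and C. G is listed later → G.
D and C are both available; D is listed later → D.
C is the only step now ready → C.

F A E B G D C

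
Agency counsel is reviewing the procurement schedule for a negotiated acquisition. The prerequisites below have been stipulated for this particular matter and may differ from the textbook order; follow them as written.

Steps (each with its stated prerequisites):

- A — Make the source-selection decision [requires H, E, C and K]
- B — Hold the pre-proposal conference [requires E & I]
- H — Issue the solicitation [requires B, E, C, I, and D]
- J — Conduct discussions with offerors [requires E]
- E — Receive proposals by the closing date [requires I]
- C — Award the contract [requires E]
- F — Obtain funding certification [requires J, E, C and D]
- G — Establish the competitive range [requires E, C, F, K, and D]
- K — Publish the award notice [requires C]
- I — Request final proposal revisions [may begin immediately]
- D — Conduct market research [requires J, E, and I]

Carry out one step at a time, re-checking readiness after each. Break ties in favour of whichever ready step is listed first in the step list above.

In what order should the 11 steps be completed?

I, E, B, J, C, K, D, H, A, F, G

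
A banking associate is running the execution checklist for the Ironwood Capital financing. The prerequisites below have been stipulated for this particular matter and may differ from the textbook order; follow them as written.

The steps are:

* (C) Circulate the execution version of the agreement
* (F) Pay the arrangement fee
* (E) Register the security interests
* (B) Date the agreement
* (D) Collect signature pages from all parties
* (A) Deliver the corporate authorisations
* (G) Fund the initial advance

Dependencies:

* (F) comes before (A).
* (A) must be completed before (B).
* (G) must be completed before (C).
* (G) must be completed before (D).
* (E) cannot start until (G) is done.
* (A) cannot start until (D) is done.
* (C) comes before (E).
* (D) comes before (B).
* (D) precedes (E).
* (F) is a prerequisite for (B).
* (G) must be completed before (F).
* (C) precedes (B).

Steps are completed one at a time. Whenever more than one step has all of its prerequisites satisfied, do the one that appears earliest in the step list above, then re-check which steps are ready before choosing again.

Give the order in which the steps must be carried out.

Only (G) has no prerequisites, so it is first.
Ready: (C), (F) and (D). (C) is listed earlier → (C).
Now (F) and (D) have their prerequisites met. (F) is listed earlier, so (F) next.
(D) is the only step now ready → (D).
(E) and (A) are both available; (E) is listed earlier → (E).
That leaves (A) as the only ready step → (A).
Next only (B) has its prerequisites met → (B).

(G), (C), (F), (D), (E), (A), (B)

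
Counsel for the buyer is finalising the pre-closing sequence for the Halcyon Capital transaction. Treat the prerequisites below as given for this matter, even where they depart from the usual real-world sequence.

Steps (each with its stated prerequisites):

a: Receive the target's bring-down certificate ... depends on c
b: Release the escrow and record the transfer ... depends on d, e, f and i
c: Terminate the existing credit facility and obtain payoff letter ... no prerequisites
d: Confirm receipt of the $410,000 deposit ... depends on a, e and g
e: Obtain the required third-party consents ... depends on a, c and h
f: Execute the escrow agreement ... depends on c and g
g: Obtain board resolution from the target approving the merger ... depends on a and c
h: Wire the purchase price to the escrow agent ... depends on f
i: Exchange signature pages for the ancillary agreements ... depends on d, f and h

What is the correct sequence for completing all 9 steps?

Only c has no prerequisites, so it is first.
a needed c, now all done → a.
g needed a and c, now all done → g.
f is the only step now ready → f.
h needed f, now all done → h.
e needed a, c and h, now all done → e.
d is the only step now ready → d.
i needed d, f and h, now all done → i.
b needed d, e, f and i, now all done → b.

c a g f h e d i b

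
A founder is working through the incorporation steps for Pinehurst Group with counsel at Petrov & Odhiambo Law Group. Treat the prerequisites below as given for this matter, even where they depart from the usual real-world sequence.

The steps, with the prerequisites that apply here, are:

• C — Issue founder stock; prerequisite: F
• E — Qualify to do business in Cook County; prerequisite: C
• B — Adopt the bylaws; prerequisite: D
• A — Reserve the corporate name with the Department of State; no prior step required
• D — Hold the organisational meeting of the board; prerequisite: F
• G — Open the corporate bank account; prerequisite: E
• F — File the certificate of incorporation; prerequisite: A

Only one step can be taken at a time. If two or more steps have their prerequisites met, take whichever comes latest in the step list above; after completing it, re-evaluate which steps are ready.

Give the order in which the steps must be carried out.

A, F, D, B, C, E, G

Only A has no prerequisites, so it is first.
F needed A, now all done → F.
Ready: D and C. D is listed later → D.
Now B and C have their prerequisites met. B is listed later, so B next.
C needed F, now all done → C.
That leaves E as the only ready step → E.
G needed E, now all done → G.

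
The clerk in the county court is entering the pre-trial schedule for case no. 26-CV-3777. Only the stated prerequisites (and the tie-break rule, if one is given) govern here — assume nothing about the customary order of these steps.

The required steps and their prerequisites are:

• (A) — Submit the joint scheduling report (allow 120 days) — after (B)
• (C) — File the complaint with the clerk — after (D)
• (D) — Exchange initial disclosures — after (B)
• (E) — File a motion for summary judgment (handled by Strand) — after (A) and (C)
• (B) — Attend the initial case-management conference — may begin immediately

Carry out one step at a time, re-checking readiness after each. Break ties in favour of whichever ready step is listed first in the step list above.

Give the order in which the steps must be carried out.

(B) is the only step with nothing outstanding, so it goes first.
Now (A) and (D) have their prerequisites met. (A) is listed earlier, so (A) next.
Next only (D) has its prerequisites met → (D).
Next only (C) has its prerequisites met → (C).
That leaves (E) as the only ready step → (E).

(B) (A) (D) (C) (E)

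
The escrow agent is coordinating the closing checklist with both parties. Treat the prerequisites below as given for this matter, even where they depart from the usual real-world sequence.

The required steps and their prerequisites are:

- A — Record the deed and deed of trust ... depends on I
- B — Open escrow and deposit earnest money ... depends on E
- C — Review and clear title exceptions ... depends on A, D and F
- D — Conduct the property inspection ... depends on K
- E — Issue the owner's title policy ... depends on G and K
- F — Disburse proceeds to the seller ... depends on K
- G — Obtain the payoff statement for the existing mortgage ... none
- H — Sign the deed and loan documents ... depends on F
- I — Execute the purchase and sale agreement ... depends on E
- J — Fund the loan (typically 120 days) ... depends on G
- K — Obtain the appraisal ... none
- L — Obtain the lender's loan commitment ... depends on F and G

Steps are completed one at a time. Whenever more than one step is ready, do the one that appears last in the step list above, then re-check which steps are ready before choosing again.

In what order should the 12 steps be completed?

K G J F L H E I D B A C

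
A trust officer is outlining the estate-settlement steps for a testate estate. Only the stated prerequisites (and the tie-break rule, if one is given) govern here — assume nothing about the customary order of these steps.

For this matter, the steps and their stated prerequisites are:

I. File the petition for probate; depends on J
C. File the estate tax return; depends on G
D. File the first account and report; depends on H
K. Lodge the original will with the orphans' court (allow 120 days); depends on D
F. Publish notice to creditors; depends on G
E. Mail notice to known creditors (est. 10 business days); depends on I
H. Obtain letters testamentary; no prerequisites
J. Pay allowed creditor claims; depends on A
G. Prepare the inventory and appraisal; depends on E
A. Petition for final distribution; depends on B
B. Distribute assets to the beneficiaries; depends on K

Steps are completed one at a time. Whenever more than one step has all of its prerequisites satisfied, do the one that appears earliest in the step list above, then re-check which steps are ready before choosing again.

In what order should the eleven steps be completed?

H is the only step with nothing outstanding, so it goes first.
D needed H, now all done → D.
That leaves K as the only ready step → K.
Next only B has its prerequisites met → B.
That leaves A as the only ready step → A.
J is the only step now ready → J.
I needed J, now all done → I.
That leaves E as the only ready step → E.
Next only G has its prerequisites met → G.
Ready: C and F. C is listed earlier → C.
F needed G, now all done → F.

H, D, K, B, A, J, I, E, G, C, F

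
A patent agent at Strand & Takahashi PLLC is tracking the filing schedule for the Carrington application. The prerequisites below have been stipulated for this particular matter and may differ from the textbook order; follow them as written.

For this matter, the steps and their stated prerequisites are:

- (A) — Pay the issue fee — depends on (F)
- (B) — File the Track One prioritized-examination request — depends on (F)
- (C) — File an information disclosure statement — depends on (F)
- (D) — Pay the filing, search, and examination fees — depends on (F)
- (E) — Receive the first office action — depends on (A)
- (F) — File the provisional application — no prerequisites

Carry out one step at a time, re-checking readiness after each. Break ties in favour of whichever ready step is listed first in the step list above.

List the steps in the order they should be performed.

(F), (A), (B), (C), (D), (E)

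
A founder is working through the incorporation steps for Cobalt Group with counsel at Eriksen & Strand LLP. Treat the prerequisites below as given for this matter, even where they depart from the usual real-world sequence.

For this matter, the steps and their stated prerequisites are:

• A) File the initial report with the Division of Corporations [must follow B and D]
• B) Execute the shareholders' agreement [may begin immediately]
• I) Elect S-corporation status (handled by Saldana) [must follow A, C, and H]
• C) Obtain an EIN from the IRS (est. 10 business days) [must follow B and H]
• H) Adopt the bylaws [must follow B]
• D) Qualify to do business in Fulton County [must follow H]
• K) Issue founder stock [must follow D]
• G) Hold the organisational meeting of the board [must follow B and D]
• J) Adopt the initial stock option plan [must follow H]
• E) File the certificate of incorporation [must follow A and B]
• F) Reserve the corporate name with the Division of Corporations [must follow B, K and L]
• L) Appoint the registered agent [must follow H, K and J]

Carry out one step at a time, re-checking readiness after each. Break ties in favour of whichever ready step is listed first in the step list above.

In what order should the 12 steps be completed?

B has no prerequisites → B first.
Next only H has its prerequisites met → H.
C, D and J are all available; C is listed earlier → C.
D and J are both available; D is listed earlier → D.
Ready: A, K, G and J. A is listed earlier → A.
Ready: I, K, G, J and E. I is listed earlier → I.
K, G, J and E are all available; K is listed earlier → K.
Now G, J and E have their prerequisites met. G is listed earlier, so G next.
Ready: J and E. J is listed earlier → J.
L now also ready, so the ready set is {E, L}; E is listed earlier → E.
That leaves L as the only ready step → L.
F needed B, K and L, now all done → F.

B, H, C, D, A, I, K, G, J, E, L, F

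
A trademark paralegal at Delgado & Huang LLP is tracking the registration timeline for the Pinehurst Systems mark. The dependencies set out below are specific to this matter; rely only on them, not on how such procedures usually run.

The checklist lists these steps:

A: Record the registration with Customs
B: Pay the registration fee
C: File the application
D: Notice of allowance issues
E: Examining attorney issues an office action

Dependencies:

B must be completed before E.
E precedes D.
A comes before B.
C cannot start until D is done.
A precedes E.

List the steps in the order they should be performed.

Only A has no prerequisites, so it is first.
B needed A, now all done → B.
That leaves E as the only ready step → E.
D needed E, now all done → D.
Next only C has its prerequisites met → C.

A B E D C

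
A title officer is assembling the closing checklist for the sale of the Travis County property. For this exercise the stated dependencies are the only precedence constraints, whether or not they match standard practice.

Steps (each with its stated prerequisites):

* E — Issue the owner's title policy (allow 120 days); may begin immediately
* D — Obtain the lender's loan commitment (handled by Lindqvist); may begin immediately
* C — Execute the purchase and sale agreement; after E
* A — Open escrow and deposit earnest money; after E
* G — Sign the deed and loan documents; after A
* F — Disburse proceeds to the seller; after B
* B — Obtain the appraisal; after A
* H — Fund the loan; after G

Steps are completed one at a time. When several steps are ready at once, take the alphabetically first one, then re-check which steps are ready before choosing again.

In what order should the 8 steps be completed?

D, E, A, B, C, F, G, H

Nothing is required for D and E. D has the earlier label → D first.
E is the only step now ready → E.
A and C are both available; A has the earlier label → A.
B and G now also ready, so the ready set is {B, C, G}; B has the earlier label → B.
C, F and G are all available; C has the earlier label → C.
Now F and G have their prerequisites met. F has the earlier label, so F next.
G needed A, now all done → G.
H needed G, now all done → H.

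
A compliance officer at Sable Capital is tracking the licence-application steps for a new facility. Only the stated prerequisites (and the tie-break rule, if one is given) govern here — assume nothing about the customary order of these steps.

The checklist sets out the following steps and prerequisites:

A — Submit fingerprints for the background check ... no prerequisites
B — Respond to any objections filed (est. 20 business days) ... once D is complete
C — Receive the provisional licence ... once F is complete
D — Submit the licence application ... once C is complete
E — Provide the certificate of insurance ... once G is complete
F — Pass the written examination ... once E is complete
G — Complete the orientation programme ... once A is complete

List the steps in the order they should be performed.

A has no prerequisites → A first.
G needed A, now all done → G.
E is the only step now ready → E.
F is the only step now ready → F.
C needed F, now all done → C.
Next only D has its prerequisites met → D.
B needed D, now all done → B.

A G E F C D B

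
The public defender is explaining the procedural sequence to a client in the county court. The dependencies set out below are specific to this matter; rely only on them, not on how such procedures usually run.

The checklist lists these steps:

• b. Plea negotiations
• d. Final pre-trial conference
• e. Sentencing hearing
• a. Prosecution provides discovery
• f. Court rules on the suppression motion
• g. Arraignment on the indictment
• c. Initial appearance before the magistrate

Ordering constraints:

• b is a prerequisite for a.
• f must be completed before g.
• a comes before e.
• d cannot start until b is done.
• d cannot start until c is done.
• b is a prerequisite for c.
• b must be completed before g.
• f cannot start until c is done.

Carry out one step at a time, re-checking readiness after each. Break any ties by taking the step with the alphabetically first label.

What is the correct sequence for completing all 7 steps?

b is the only step with nothing outstanding, so it goes first.
Now a and c have their prerequisites met. a has the earlier label, so a next.
Now c and e have their prerequisites met. c has the earlier label, so c next.
d, e and f are all available; d has the earlier label → d.
Now e and f have their prerequisites met. e has the earlier label, so e next.
f is the only step now ready → f.
g needed b and f, now all done → g.

b, a, c, d, e, f, g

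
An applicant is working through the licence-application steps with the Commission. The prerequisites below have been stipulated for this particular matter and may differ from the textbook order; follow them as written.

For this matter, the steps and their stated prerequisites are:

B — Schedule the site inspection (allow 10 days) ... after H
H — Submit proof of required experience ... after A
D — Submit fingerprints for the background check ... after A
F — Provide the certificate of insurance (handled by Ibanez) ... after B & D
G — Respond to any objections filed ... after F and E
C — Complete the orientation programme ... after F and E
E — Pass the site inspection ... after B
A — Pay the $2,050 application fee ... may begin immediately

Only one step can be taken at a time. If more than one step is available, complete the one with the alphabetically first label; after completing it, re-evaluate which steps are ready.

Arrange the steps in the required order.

A has no prerequisites → A first.
D and H are both available; D has the earlier label → D.
H needed A, now all done → H.
B is the only step now ready → B.
Ready: E and F. E has the earlier label → E.
F is the only step now ready → F.
C and G are both available; C has the earlier label → C.
Next only G has its prerequisites met → G.

A → D → H → B → E → F → C → G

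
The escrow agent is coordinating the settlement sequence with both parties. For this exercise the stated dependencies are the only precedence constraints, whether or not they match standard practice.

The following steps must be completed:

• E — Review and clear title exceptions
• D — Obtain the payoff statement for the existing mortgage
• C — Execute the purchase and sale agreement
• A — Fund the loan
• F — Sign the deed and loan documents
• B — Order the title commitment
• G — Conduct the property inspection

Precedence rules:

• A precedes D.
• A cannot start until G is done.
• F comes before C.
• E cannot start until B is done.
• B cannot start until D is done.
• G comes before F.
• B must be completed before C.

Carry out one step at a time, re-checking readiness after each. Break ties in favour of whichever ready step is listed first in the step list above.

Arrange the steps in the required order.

G, A, D, F, B, E, C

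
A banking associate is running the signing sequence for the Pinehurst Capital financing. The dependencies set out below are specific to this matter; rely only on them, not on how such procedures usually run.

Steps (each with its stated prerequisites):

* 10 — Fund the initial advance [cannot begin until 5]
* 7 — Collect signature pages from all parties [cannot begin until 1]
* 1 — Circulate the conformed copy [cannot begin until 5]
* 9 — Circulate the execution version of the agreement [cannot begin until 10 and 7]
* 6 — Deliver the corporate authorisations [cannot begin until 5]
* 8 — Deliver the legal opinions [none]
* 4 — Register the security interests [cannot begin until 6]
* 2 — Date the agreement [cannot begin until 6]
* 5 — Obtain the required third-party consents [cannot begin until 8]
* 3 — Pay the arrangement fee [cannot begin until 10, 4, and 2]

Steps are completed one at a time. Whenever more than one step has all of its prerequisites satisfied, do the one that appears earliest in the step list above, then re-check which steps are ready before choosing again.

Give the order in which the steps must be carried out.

8 has no prerequisites → 8 first.
Next only 5 has its prerequisites met → 5.
Now 10, 1 and 6 have their prerequisites met. 10 is listed earlier, so 10 next.
1 and 6 are both available; 1 is listed earlier → 1.
Now 7 and 6 have their prerequisites met. 7 is listed earlier, so 7 next.
9 now also ready, so the ready set is {9, 6}; 9 is listed earlier → 9.
Next only 6 has its prerequisites met → 6.
4 and 2 are both available; 4 is listed earlier → 4.
Next only 2 has its prerequisites met → 2.
3 is the only step now ready → 3.

8 5 10 1 7 9 6 4 2 3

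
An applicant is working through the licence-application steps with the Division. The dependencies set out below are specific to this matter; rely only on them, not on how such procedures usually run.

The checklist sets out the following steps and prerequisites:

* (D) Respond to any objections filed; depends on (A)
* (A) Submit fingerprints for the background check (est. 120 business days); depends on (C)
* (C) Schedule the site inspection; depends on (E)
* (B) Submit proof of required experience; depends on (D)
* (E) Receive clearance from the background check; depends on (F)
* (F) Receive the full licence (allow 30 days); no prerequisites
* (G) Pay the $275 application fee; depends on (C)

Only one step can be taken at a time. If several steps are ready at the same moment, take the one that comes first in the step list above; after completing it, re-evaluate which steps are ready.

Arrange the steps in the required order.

(F) (E) (C) (A) (D) (B) (G)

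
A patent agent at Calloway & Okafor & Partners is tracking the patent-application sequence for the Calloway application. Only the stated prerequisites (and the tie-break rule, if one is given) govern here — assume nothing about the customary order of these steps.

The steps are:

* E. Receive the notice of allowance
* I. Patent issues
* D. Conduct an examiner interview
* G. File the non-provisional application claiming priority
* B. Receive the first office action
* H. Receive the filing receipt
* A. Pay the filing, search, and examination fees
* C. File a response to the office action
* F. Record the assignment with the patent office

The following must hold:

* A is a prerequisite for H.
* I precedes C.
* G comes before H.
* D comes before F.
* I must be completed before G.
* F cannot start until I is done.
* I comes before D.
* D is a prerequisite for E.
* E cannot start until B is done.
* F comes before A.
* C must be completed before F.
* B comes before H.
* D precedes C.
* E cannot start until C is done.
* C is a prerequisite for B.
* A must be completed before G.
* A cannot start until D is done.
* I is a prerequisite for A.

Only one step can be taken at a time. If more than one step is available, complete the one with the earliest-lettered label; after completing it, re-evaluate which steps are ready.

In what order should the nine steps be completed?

Only I has no prerequisites, so it is first.
Next only D has its prerequisites met → D.
C needed D and I, now all done → C.
Ready: B and F. B has the earlier label → B.
Ready: E and F. E has the earlier label → E.
F is the only step now ready → F.
That leaves A as the only ready step → A.
That leaves G as the only ready step → G.
Next only H has its prerequisites met → H.

I, D, C, B, E, F, A, G, H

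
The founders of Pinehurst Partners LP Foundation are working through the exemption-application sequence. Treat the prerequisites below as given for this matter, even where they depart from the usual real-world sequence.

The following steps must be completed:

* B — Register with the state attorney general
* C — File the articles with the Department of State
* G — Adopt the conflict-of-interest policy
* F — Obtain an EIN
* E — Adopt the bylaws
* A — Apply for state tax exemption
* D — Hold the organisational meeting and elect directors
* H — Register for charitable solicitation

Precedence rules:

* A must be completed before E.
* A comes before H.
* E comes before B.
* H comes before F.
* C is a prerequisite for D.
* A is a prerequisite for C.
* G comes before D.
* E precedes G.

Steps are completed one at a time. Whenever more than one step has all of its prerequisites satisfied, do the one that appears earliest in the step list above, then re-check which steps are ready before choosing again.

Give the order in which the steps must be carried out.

A C E B G D H F

A is the only step with nothing outstanding, so it goes first.
Ready: C, E and H. C is listed earlier → C.
Ready: E and H. E is listed earlier → E.
B and G now also ready, so the ready set is {B, G, H}; B is listed earlier → B.
Now G and H have their prerequisites met. G is listed earlier, so G next.
D now also ready, so the ready set is {D, H}; D is listed earlier → D.
Next only H has its prerequisites met → H.
That leaves F as the only ready step → F.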